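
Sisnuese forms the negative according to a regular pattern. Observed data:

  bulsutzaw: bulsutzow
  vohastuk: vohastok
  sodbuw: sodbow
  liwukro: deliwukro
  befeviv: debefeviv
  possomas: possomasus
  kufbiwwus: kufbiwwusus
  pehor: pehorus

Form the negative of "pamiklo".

depamiklo

"pamiklo" ends in -o. The one such stem in the data (liwukro → deliwukro) adds the prefix de-, so the same rule applies.
So pamiklo → depamiklo.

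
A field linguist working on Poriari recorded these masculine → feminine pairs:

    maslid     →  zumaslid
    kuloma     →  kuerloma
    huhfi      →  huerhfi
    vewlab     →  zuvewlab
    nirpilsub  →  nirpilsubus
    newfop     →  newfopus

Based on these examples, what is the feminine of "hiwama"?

nirpilsub and vewlab both end in -b yet inflect differently (nirpilsubus, zuvewlab), so the final letter is not what conditions the rule; the first letter is.
"hiwama" begins with h-. The one such stem in the data (huhfi → huerhfi) inserts -er- after the first vowel (as does kuloma), so the same rule applies.
So hiwama → hierwama.

hierwama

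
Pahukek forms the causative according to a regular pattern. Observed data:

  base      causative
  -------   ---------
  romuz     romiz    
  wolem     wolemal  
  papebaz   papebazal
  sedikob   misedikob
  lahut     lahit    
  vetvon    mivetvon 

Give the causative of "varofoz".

mivarofoz

"varofoz" has last vowel 'o'. The stems whose last vowel is 'o' (vetvon → mivetvon, sedikob → misedikob) add the prefix mi-.
The other patterns: stems whose last vowel is 'u' change the last vowel to 'i'; stems whose last vowel is 'a' or 'e' add -al.
So varofoz → mivarofoz.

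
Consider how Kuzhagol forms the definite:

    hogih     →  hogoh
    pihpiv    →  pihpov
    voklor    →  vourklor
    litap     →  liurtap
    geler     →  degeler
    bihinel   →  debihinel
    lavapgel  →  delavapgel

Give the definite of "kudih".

kudoh

voklor and geler both end in -r yet inflect differently (vourklor, degeler), so the final letter is not what conditions the rule; the last vowel is.
"kudih" has last vowel 'i'. The stems whose last vowel is 'i' (hogih → hogoh, pihpiv → pihpov) change the last vowel to 'o'.
So kudih → kudoh.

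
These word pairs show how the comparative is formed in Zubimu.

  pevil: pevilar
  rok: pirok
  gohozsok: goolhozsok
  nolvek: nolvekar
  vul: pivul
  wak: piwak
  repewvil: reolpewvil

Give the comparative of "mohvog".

mohvogar

wak and nolvek both end in -k yet inflect differently (piwak, nolvekar), so the final letter is not what conditions the rule; the number of vowels is.
"mohvog" has 2 vowels. The stems with 2 vowels (nolvek → nolvekar, pevil → pevilar) add -ar.
So mohvog → mohvogar.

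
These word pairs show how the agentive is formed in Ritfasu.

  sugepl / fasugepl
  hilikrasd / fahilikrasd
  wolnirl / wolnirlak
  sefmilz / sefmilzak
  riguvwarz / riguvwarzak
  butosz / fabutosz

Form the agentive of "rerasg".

farerasg

butosz and riguvwarz both end in -z yet inflect differently (fabutosz, riguvwarzak), so the final letter is not what conditions the rule; the second-to-last letter is.
"rerasg" has second-to-last letter 's'. The stems whose second-to-last letter is 's' (butosz → fabutosz, hilikrasd → fahilikrasd) add the prefix fa-.
So rerasg → farerasg.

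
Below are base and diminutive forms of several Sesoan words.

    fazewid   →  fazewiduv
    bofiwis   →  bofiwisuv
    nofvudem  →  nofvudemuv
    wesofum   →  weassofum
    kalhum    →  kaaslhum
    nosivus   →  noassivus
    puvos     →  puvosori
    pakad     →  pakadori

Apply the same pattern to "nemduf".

neasmduf

nofvudem and wesofum both end in -m yet inflect differently (nofvudemuv, weassofum), so the final letter is not what conditions the rule; the last vowel is.
"nemduf" has last vowel 'u'. The stems whose last vowel is 'u' (wesofum → weassofum, kalhum → kaaslhum, nosivus → noassivus) insert -as- after the first vowel.
So nemduf → neasmduf.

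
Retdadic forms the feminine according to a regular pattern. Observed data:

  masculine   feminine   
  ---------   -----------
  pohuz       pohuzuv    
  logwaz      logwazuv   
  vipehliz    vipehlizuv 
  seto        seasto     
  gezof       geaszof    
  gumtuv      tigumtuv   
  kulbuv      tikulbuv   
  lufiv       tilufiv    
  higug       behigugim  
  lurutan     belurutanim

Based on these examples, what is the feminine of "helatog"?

behelatogim

"helatog" ends in -g. The one such stem in the data (higug → behigugim) adds be- … -im around the stem, so the same rule applies.
The other patterns: stems ending in -z add -uv; stems ending in -f or -o insert -as- after the first vowel; stems ending in -v add the prefix ti-.
So helatog → behelatogim.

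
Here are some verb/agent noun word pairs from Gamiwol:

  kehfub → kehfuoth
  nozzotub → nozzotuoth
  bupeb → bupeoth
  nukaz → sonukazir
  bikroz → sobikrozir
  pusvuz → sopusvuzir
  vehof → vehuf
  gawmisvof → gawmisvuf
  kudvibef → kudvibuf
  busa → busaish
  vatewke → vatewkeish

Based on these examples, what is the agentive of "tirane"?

kehfub and pusvuz both have last vowel 'u' yet inflect differently (kehfuoth, sopusvuzir), so the last vowel is not what conditions the rule; the final letter is.
"tirane" ends in -e. The one such stem in the data (vatewke → vatewkeish) adds -ish, so the same rule applies.
The other patterns: stems ending in -b drop the final letter and add -oth; stems ending in -z add so- … -ir around the stem; stems ending in -f change the last vowel to 'u'.
So tirane → tiraneish.

tiraneish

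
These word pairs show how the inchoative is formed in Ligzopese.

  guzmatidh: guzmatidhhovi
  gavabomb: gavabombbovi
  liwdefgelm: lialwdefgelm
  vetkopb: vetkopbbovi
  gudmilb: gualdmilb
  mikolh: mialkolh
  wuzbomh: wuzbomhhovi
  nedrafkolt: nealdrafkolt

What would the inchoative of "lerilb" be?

"lerilb" has second-to-last letter 'l'. The stems whose second-to-last letter is 'l' (nedrafkolt → nealdrafkolt, gudmilb → gualdmilb, mikolh → mialkolh) insert -al- after the first vowel.
So lerilb → lealrilb.

lealrilb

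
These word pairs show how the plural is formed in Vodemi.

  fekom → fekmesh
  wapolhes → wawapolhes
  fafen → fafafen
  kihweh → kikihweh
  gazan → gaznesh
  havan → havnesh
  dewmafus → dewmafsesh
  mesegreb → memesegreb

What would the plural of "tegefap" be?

fafen and gazan both end in -n yet inflect differently (fafafen, gaznesh), so the final letter is not what conditions the rule; the last vowel is.
"tegefap" has last vowel 'a'. The stems whose last vowel is 'a' (gazan → gaznesh, havan → havnesh) delete the last vowel and add -esh.
The other pattern: stems whose last vowel is 'e' repeat the first consonant+vowel as a prefix.
So tegefap → tegefpesh.

tegefpesh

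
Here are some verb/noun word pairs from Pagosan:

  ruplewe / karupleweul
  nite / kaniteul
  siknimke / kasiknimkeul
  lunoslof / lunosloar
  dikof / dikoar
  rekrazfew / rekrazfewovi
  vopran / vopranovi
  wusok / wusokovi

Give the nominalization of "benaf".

benaar

ruplewe and rekrazfew both have last vowel 'e' yet inflect differently (karupleweul, rekrazfewovi), so the last vowel is not what conditions the rule; the final letter is.
"benaf" ends in -f. The stems ending in -f (lunoslof → lunosloar, dikof → dikoar) drop the final letter and add -ar.
So benaf → benaar.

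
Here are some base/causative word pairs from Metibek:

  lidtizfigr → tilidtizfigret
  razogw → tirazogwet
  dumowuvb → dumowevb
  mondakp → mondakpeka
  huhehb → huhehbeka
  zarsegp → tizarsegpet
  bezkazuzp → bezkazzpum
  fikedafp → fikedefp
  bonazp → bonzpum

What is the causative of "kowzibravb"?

kowzibrevb

zarsegp and bezkazuzp both end in -p yet inflect differently (tizarsegpet, bezkazzpum), so the final letter is not what conditions the rule; the second-to-last letter is.
"kowzibravb" has second-to-last letter 'v'. The one such stem in the data (dumowuvb → dumowevb) changes the last vowel to 'e' (as does fikedafp), so the same rule applies.
The other patterns: stems whose second-to-last letter is 'g' add ti- … -et around the stem; stems whose second-to-last letter is 'z' delete the last vowel and add -um; stems whose second-to-last letter is 'h' or 'k' add -eka.
So kowzibravb → kowzibrevb.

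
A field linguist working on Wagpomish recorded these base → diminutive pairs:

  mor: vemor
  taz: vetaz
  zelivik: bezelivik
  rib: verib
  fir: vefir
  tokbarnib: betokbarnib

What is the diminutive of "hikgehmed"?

rib and tokbarnib both end in -b yet inflect differently (verib, betokbarnib), so the final letter is not what conditions the rule; the number of vowels is.
"hikgehmed" has 3 vowels. The stems with 3 vowels (zelivik → bezelivik, tokbarnib → betokbarnib) add the prefix be-.
The other pattern: stems with 1 vowel add the prefix ve-.
So hikgehmed → behikgehmed.

behikgehmed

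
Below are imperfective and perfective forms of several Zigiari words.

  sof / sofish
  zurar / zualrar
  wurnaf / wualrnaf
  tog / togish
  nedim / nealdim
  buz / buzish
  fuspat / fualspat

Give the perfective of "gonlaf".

goalnlaf

sof and wurnaf both end in -f yet inflect differently (sofish, wualrnaf), so the final letter is not what conditions the rule; the number of vowels is.
"gonlaf" has 2 vowels. The stems with 2 vowels (wurnaf → wualrnaf, nedim → nealdim, fuspat → fualspat) insert -al- after the first vowel.
So gonlaf → goalnlaf.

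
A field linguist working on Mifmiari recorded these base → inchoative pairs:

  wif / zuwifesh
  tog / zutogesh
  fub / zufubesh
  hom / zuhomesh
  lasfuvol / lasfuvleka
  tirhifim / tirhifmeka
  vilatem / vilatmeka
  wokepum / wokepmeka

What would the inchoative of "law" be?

hom and tirhifim both end in -m yet inflect differently (zuhomesh, tirhifmeka), so the final letter is not what conditions the rule; the number of vowels is.
"law" has 1 vowel. The stems with 1 vowel (wif → zuwifesh, tog → zutogesh, fub → zufubesh) add zu- … -esh around the stem.
So law → zulawesh.

zulawesh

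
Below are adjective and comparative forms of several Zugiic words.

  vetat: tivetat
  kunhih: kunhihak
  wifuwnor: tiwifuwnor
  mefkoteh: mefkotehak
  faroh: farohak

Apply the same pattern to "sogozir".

tisogozir

"sogozir" ends in -r. The one such stem in the data (wifuwnor → tiwifuwnor) adds the prefix ti-, so the same rule applies.
So sogozir → tisogozir.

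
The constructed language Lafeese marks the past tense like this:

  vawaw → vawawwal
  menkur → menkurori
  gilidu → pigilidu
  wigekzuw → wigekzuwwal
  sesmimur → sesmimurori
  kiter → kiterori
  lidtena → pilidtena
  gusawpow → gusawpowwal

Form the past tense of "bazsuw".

wigekzuw and sesmimur both have last vowel 'u' yet inflect differently (wigekzuwwal, sesmimurori), so the last vowel is not what conditions the rule; the final letter is.
"bazsuw" ends in -w. The stems ending in -w (gusawpow → gusawpowwal, vawaw → vawawwal, wigekzuw → wigekzuwwal) double the final consonant and add -al.
So bazsuw → bazsuwwal.

bazsuwwal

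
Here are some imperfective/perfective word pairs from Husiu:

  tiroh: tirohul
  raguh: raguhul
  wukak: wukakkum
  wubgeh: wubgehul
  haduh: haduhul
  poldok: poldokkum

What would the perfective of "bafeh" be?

bafehul

tiroh and poldok both have last vowel 'o' yet inflect differently (tirohul, poldokkum), so the last vowel is not what conditions the rule; the final letter is.
"bafeh" ends in -h. The stems ending in -h (raguh → raguhul, wubgeh → wubgehul, tiroh → tirohul) add -ul.
So bafeh → bafehul.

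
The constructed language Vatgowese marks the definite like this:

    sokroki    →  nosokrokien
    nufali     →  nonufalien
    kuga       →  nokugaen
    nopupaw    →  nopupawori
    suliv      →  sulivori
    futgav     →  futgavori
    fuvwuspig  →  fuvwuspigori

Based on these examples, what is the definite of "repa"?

norepaen

kuga and nopupaw both have last vowel 'a' yet inflect differently (nokugaen, nopupawori), so the last vowel is not what conditions the rule; whether the stem ends in a vowel or a consonant is.
"repa" ends in a vowel. The stems ending in a vowel (sokroki → nosokrokien, nufali → nonufalien, kuga → nokugaen) add no- … -en around the stem.
The other pattern: stems ending in a consonant add -ori.
So repa → norepaen.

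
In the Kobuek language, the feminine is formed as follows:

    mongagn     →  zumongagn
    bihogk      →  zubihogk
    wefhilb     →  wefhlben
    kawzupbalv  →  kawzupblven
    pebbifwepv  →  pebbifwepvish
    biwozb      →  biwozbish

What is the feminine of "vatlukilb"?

kawzupbalv and pebbifwepv both end in -v yet inflect differently (kawzupblven, pebbifwepvish), so the final letter is not what conditions the rule; the second-to-last letter is.
"vatlukilb" has second-to-last letter 'l'. The stems whose second-to-last letter is 'l' (wefhilb → wefhlben, kawzupbalv → kawzupblven) delete the last vowel and add -en.
The other patterns: stems whose second-to-last letter is 'g' add the prefix zu-; stems whose second-to-last letter is 'p' or 'z' add -ish.
So vatlukilb → vatluklben.

vatluklben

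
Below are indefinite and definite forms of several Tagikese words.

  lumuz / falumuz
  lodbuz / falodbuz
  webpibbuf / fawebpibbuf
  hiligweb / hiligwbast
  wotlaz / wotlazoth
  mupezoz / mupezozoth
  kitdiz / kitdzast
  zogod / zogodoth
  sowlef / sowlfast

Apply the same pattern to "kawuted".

"kawuted" has last vowel 'e'. The stems whose last vowel is 'e' (hiligweb → hiligwbast, sowlef → sowlfast) delete the last vowel and add -ast.
So kawuted → kawutdast.

kawutdast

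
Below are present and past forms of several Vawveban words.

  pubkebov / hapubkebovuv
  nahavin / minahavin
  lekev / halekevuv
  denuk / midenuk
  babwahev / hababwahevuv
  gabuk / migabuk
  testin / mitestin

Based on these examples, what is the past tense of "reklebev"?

"reklebev" ends in -v. The stems ending in -v (lekev → halekevuv, babwahev → hababwahevuv, pubkebov → hapubkebovuv) add ha- … -uv around the stem.
The other pattern: stems ending in -k or -n add the prefix mi-.
So reklebev → hareklebevuv.

hareklebevuv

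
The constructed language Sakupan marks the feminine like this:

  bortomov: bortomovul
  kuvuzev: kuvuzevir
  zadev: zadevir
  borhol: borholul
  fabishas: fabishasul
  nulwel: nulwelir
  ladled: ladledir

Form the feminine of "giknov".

giknovul

kuvuzev and bortomov both end in -v yet inflect differently (kuvuzevir, bortomovul), so the final letter is not what conditions the rule; the last vowel is.
"giknov" has last vowel 'o'. The stems whose last vowel is 'o' (bortomov → bortomovul, borhol → borholul) add -ul.
The other pattern: stems whose last vowel is 'e' add -ir.
So giknov → giknovul.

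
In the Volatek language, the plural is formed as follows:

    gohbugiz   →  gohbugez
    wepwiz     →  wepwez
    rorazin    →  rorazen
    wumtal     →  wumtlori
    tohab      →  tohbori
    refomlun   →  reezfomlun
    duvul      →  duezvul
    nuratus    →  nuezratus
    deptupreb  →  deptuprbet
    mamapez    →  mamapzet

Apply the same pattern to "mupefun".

muezpefun

"mupefun" has last vowel 'u'. The stems whose last vowel is 'u' (refomlun → reezfomlun, duvul → duezvul, nuratus → nuezratus) insert -ez- after the first vowel.
The other patterns: stems whose last vowel is 'i' change the last vowel to 'e'; stems whose last vowel is 'a' delete the last vowel and add -ori; stems whose last vowel is 'e' delete the last vowel and add -et.
So mupefun → muezpefun.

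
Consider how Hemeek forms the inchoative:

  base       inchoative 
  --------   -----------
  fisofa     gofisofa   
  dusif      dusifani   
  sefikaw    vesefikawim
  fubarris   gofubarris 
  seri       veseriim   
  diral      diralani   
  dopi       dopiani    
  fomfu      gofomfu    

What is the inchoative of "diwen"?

dopi and seri both end in -i yet inflect differently (dopiani, veseriim), so the final letter is not what conditions the rule; the first letter is.
"diwen" begins with d-. The stems beginning with d- (dusif → dusifani, diral → diralani, dopi → dopiani) add -ani.
So diwen → diwenani.

diwenani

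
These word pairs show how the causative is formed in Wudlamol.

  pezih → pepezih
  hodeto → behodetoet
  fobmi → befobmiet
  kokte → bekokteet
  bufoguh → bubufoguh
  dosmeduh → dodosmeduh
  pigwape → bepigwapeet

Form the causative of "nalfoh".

nanalfoh

pezih and fobmi both have last vowel 'i' yet inflect differently (pepezih, befobmiet), so the last vowel is not what conditions the rule; whether the stem ends in a vowel or a consonant is.
"nalfoh" ends in a consonant. The stems ending in a consonant (dosmeduh → dodosmeduh, pezih → pepezih, bufoguh → bubufoguh) repeat the first consonant+vowel as a prefix.
So nalfoh → nanalfoh.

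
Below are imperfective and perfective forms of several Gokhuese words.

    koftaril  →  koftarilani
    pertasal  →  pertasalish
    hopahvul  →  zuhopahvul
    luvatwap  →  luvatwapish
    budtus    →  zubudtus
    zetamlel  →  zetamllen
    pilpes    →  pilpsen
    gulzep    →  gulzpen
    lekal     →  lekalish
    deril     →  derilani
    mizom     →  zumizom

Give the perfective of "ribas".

ribasish

zetamlel and pertasal both end in -l yet inflect differently (zetamllen, pertasalish), so the final letter is not what conditions the rule; the last vowel is.
"ribas" has last vowel 'a'. The stems whose last vowel is 'a' (pertasal → pertasalish, lekal → lekalish, luvatwap → luvatwapish) add -ish.
The other patterns: stems whose last vowel is 'e' delete the last vowel and add -en; stems whose last vowel is 'o' or 'u' add the prefix zu-; stems whose last vowel is 'i' add -ani.
So ribas → ribasish.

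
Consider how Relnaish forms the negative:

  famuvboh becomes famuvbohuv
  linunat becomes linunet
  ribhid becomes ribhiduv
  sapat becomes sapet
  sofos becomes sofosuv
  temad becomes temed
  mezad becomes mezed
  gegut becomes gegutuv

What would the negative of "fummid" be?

fummiduv

linunat and gegut both end in -t yet inflect differently (linunet, gegutuv), so the final letter is not what conditions the rule; the last vowel is.
"fummid" has last vowel 'i'. The one such stem in the data (ribhid → ribhiduv) adds -uv, so the same rule applies.
The other pattern: stems whose last vowel is 'a' change the last vowel to 'e'.
So fummid → fummiduv.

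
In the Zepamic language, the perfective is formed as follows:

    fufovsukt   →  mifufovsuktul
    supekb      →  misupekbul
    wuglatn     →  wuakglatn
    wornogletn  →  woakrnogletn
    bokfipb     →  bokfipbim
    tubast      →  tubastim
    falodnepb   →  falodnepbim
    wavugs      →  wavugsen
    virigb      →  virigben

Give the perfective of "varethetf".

vaakrethetf

supekb and bokfipb both end in -b yet inflect differently (misupekbul, bokfipbim), so the final letter is not what conditions the rule; the second-to-last letter is.
"varethetf" has second-to-last letter 't'. The stems whose second-to-last letter is 't' (wuglatn → wuakglatn, wornogletn → woakrnogletn) insert -ak- after the first vowel.
So varethetf → vaakrethetf.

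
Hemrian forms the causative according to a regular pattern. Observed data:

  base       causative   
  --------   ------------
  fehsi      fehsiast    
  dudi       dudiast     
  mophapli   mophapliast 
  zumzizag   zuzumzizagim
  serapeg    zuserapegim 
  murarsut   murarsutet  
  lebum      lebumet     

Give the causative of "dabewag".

mophapli and murarsut both begin with m- yet inflect differently (mophapliast, murarsutet), so the first letter is not what conditions the rule; the final letter is.
"dabewag" ends in -g. The stems ending in -g (zumzizag → zuzumzizagim, serapeg → zuserapegim) add zu- … -im around the stem.
So dabewag → zudabewagim.

zudabewagim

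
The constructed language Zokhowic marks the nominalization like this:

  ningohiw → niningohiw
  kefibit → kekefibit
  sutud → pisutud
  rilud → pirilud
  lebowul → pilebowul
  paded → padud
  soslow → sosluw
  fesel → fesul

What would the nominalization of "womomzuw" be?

piwomomzuw

sutud and paded both end in -d yet inflect differently (pisutud, padud), so the final letter is not what conditions the rule; the last vowel is.
"womomzuw" has last vowel 'u'. The stems whose last vowel is 'u' (sutud → pisutud, rilud → pirilud, lebowul → pilebowul) add the prefix pi-.
So womomzuw → piwomomzuw.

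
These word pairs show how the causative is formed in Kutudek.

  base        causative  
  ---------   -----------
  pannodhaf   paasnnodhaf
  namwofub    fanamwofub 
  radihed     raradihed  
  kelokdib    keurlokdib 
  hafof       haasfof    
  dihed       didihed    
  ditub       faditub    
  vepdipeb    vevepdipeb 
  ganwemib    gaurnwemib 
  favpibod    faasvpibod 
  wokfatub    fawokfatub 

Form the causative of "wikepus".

"wikepus" has last vowel 'u'. The stems whose last vowel is 'u' (namwofub → fanamwofub, ditub → faditub, wokfatub → fawokfatub) add the prefix fa-.
The other patterns: stems whose last vowel is 'e' repeat the first consonant+vowel as a prefix; stems whose last vowel is 'i' insert -ur- after the first vowel; stems whose last vowel is 'a' or 'o' insert -as- after the first vowel.
So wikepus → fawikepus.

fawikepus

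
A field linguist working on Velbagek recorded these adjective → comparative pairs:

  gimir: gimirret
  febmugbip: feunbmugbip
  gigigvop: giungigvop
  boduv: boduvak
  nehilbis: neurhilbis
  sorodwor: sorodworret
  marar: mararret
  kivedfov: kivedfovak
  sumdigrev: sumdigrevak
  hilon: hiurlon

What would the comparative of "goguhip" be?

gounguhip

sorodwor and gigigvop both have last vowel 'o' yet inflect differently (sorodworret, giungigvop), so the last vowel is not what conditions the rule; the final letter is.
"goguhip" ends in -p. The stems ending in -p (gigigvop → giungigvop, febmugbip → feunbmugbip) insert -un- after the first vowel.
So goguhip → gounguhip.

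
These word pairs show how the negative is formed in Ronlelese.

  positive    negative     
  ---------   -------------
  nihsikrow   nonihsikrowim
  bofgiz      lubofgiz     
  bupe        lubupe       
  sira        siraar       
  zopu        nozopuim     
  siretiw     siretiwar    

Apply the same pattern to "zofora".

siretiw and nihsikrow both end in -w yet inflect differently (siretiwar, nonihsikrowim), so the final letter is not what conditions the rule; the first letter is.
"zofora" begins with z-. The one such stem in the data (zopu → nozopuim) adds no- … -im around the stem, so the same rule applies.
So zofora → nozoforaim.

nozoforaim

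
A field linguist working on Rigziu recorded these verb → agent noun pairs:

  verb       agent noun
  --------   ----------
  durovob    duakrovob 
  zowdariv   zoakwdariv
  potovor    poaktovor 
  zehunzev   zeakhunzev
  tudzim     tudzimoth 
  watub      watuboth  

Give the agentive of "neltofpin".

neakltofpin

durovob and watub both end in -b yet inflect differently (duakrovob, watuboth), so the final letter is not what conditions the rule; the number of vowels is.
"neltofpin" has 3 vowels. The stems with 3 vowels (durovob → duakrovob, zowdariv → zoakwdariv, potovor → poaktovor) insert -ak- after the first vowel.
So neltofpin → neakltofpin.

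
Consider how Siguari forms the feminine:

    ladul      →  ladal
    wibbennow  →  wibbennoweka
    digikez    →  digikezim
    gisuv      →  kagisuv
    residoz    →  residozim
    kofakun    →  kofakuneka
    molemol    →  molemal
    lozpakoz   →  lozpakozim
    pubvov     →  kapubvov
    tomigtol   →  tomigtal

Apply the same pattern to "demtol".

"demtol" ends in -l. The stems ending in -l (ladul → ladal, tomigtol → tomigtal, molemol → molemal) change the last vowel to 'a'.
The other patterns: stems ending in -z add -im; stems ending in -v add the prefix ka-; stems ending in -n or -w add -eka.
So demtol → demtal.

demtal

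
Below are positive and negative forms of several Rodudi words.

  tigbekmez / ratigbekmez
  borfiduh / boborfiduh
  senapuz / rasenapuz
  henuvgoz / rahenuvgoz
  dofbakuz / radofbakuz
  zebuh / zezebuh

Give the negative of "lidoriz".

senapuz and borfiduh both have last vowel 'u' yet inflect differently (rasenapuz, boborfiduh), so the last vowel is not what conditions the rule; the final letter is.
"lidoriz" ends in -z. The stems ending in -z (henuvgoz → rahenuvgoz, senapuz → rasenapuz, tigbekmez → ratigbekmez) add the prefix ra-.
So lidoriz → ralidoriz.

ralidoriz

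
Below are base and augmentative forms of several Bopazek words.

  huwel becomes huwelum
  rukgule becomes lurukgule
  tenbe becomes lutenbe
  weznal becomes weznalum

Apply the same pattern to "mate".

lumate

rukgule and huwel both have last vowel 'e' yet inflect differently (lurukgule, huwelum), so the last vowel is not what conditions the rule; the final letter is.
"mate" ends in -e. The stems ending in -e (rukgule → lurukgule, tenbe → lutenbe) add the prefix lu-.
The other pattern: stems ending in -l add -um.
So mate → lumate.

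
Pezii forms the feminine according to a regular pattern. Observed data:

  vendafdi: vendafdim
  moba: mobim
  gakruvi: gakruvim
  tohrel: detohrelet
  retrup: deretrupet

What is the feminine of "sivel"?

desivelet

moba and tohrel both have 2 vowels yet inflect differently (mobim, detohrelet), so the number of vowels is not what conditions the rule; the final letter is.
"sivel" ends in -l. The one such stem in the data (tohrel → detohrelet) adds de- … -et around the stem, so the same rule applies.
So sivel → desivelet.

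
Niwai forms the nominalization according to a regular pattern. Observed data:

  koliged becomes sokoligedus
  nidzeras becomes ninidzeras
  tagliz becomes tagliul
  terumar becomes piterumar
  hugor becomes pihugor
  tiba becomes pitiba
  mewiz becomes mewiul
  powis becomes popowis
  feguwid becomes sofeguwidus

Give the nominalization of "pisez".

powis and feguwid both have last vowel 'i' yet inflect differently (popowis, sofeguwidus), so the last vowel is not what conditions the rule; the final letter is.
"pisez" ends in -z. The stems ending in -z (tagliz → tagliul, mewiz → mewiul) drop the final letter and add -ul.
The other patterns: stems ending in -s repeat the first consonant+vowel as a prefix; stems ending in -d add so- … -us around the stem; stems ending in -a or -r add the prefix pi-.
So pisez → piseul.

piseul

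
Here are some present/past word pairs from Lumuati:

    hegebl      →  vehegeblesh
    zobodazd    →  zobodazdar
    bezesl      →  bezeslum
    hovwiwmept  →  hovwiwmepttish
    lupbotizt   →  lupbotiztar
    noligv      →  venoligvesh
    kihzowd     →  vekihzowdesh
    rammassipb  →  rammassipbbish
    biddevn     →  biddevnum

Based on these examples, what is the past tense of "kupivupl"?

"kupivupl" has second-to-last letter 'p'. The stems whose second-to-last letter is 'p' (hovwiwmept → hovwiwmepttish, rammassipb → rammassipbbish) double the final consonant and add -ish.
So kupivupl → kupivupllish.

kupivupllish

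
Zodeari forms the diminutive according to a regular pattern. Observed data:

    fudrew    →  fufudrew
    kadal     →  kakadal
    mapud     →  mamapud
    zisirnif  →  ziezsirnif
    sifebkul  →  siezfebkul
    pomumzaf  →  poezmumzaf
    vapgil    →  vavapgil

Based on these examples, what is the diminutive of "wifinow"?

kadal and sifebkul both end in -l yet inflect differently (kakadal, siezfebkul), so the final letter is not what conditions the rule; the number of vowels is.
"wifinow" has 3 vowels. The stems with 3 vowels (pomumzaf → poezmumzaf, sifebkul → siezfebkul, zisirnif → ziezsirnif) insert -ez- after the first vowel.
So wifinow → wiezfinow.

wiezfinow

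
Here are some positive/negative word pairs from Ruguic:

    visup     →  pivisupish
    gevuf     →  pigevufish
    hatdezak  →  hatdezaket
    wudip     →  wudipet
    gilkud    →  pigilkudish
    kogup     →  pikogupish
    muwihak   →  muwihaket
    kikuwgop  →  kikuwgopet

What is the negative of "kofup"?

kogup and wudip both end in -p yet inflect differently (pikogupish, wudipet), so the final letter is not what conditions the rule; the last vowel is.
"kofup" has last vowel 'u'. The stems whose last vowel is 'u' (gevuf → pigevufish, gilkud → pigilkudish, kogup → pikogupish) add pi- … -ish around the stem.
So kofup → pikofupish.

pikofupish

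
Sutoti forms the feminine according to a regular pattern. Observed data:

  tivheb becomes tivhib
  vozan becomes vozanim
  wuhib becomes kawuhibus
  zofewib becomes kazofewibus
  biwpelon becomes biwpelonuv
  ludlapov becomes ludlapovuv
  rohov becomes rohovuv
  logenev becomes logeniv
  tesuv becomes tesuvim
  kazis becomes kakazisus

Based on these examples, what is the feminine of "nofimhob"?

nofimhobuv

logenev and ludlapov both end in -v yet inflect differently (logeniv, ludlapovuv), so the final letter is not what conditions the rule; the last vowel is.
"nofimhob" has last vowel 'o'. The stems whose last vowel is 'o' (biwpelon → biwpelonuv, ludlapov → ludlapovuv, rohov → rohovuv) add -uv.
The other patterns: stems whose last vowel is 'e' change the last vowel to 'i'; stems whose last vowel is 'i' add ka- … -us around the stem; stems whose last vowel is 'a' or 'u' add -im.
So nofimhob → nofimhobuv.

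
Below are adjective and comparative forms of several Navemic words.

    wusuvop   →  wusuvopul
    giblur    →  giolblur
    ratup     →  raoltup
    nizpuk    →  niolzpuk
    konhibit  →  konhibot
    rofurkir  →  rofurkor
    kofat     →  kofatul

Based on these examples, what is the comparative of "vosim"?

vosom

"vosim" has last vowel 'i'. The stems whose last vowel is 'i' (konhibit → konhibot, rofurkir → rofurkor) change the last vowel to 'o'.
The other patterns: stems whose last vowel is 'u' insert -ol- after the first vowel; stems whose last vowel is 'a' or 'o' add -ul.
So vosim → vosom.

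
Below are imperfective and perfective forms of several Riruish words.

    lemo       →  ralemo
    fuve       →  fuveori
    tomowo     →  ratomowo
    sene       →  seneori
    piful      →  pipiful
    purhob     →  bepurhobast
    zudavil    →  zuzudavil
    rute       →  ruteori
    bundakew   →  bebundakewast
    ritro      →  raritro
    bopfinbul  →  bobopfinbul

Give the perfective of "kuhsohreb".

lemo and purhob both have last vowel 'o' yet inflect differently (ralemo, bepurhobast), so the last vowel is not what conditions the rule; the final letter is.
"kuhsohreb" ends in -b. The one such stem in the data (purhob → bepurhobast) adds be- … -ast around the stem, so the same rule applies.
The other patterns: stems ending in -o add the prefix ra-; stems ending in -l repeat the first consonant+vowel as a prefix; stems ending in -e add -ori.
So kuhsohreb → bekuhsohrebast.

bekuhsohrebast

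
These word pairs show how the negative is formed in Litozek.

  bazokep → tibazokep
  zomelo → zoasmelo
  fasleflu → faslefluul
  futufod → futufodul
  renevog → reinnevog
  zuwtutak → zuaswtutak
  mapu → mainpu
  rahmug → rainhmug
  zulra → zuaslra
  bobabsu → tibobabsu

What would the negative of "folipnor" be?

folipnorul

bobabsu and fasleflu both end in -u yet inflect differently (tibobabsu, faslefluul), so the final letter is not what conditions the rule; the first letter is.
"folipnor" begins with f-. The stems beginning with f- (fasleflu → faslefluul, futufod → futufodul) add -ul.
So folipnor → folipnorul.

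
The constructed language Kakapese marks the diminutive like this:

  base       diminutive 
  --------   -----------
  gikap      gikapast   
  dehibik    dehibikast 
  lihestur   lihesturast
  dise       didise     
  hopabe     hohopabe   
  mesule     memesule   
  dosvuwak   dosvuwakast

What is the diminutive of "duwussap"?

dosvuwak and dise both begin with d- yet inflect differently (dosvuwakast, didise), so the first letter is not what conditions the rule; whether the stem ends in a vowel or a consonant is.
"duwussap" ends in a consonant. The stems ending in a consonant (dosvuwak → dosvuwakast, gikap → gikapast, dehibik → dehibikast) add -ast.
So duwussap → duwussapast.

duwussapast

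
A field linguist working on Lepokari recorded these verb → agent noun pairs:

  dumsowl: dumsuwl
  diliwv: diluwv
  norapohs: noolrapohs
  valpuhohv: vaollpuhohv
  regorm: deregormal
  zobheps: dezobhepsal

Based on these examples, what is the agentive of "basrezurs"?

diliwv and valpuhohv both end in -v yet inflect differently (diluwv, vaollpuhohv), so the final letter is not what conditions the rule; the second-to-last letter is.
"basrezurs" has second-to-last letter 'r'. The one such stem in the data (regorm → deregormal) adds de- … -al around the stem, so the same rule applies.
The other patterns: stems whose second-to-last letter is 'w' change the last vowel to 'u'; stems whose second-to-last letter is 'h' insert -ol- after the first vowel.
So basrezurs → debasrezursal.

debasrezursal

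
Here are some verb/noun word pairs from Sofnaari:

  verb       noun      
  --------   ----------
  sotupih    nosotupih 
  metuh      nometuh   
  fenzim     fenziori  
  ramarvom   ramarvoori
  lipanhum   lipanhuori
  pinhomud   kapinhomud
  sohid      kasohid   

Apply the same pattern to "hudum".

sotupih and fenzim both have last vowel 'i' yet inflect differently (nosotupih, fenziori), so the last vowel is not what conditions the rule; the final letter is.
"hudum" ends in -m. The stems ending in -m (fenzim → fenziori, ramarvom → ramarvoori, lipanhum → lipanhuori) drop the final letter and add -ori.
So hudum → huduori.

huduori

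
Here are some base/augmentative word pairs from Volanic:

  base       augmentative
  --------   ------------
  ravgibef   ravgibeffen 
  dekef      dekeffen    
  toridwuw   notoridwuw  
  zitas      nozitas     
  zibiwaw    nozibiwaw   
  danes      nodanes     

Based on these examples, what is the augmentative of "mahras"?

ravgibef and danes both have last vowel 'e' yet inflect differently (ravgibeffen, nodanes), so the last vowel is not what conditions the rule; the final letter is.
"mahras" ends in -s. The stems ending in -s (zitas → nozitas, danes → nodanes) add the prefix no-.
The other pattern: stems ending in -f double the final consonant and add -en.
So mahras → nomahras.

nomahras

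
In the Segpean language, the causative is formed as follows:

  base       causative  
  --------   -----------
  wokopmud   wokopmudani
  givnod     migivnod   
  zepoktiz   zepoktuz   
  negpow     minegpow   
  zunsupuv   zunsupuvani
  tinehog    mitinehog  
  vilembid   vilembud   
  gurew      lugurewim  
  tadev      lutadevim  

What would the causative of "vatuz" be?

vatuzani

givnod and wokopmud both end in -d yet inflect differently (migivnod, wokopmudani), so the final letter is not what conditions the rule; the last vowel is.
"vatuz" has last vowel 'u'. The stems whose last vowel is 'u' (wokopmud → wokopmudani, zunsupuv → zunsupuvani) add -ani.
The other patterns: stems whose last vowel is 'o' add the prefix mi-; stems whose last vowel is 'i' change the last vowel to 'u'; stems whose last vowel is 'e' add lu- … -im around the stem.
So vatuz → vatuzani.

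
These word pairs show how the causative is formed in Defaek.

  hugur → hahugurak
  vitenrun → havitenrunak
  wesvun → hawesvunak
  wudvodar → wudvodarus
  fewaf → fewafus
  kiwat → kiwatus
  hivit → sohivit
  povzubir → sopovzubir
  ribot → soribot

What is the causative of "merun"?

hamerunak

hugur and wudvodar both end in -r yet inflect differently (hahugurak, wudvodarus), so the final letter is not what conditions the rule; the last vowel is.
"merun" has last vowel 'u'. The stems whose last vowel is 'u' (hugur → hahugurak, vitenrun → havitenrunak, wesvun → hawesvunak) add ha- … -ak around the stem.
The other patterns: stems whose last vowel is 'a' add -us; stems whose last vowel is 'i' or 'o' add the prefix so-.
So merun → hamerunak.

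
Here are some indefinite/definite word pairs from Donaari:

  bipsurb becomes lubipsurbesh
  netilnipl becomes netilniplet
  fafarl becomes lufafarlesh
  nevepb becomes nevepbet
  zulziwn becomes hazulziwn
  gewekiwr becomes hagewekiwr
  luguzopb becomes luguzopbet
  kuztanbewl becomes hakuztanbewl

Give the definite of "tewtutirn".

lutewtutirnesh

netilnipl and kuztanbewl both end in -l yet inflect differently (netilniplet, hakuztanbewl), so the final letter is not what conditions the rule; the second-to-last letter is.
"tewtutirn" has second-to-last letter 'r'. The stems whose second-to-last letter is 'r' (bipsurb → lubipsurbesh, fafarl → lufafarlesh) add lu- … -esh around the stem.
So tewtutirn → lutewtutirnesh.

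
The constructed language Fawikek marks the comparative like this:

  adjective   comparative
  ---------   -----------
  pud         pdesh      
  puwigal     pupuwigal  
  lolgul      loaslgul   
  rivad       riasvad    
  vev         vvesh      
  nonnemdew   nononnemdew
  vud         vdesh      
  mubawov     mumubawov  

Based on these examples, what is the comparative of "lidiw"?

liasdiw

vud and rivad both end in -d yet inflect differently (vdesh, riasvad), so the final letter is not what conditions the rule; the number of vowels is.
"lidiw" has 2 vowels. The stems with 2 vowels (rivad → riasvad, lolgul → loaslgul) insert -as- after the first vowel.
So lidiw → liasdiw.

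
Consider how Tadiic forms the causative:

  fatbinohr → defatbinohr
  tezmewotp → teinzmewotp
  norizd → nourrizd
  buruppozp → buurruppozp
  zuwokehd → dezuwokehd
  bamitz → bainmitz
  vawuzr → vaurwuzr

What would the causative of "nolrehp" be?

zuwokehd and norizd both end in -d yet inflect differently (dezuwokehd, nourrizd), so the final letter is not what conditions the rule; the second-to-last letter is.
"nolrehp" has second-to-last letter 'h'. The stems whose second-to-last letter is 'h' (fatbinohr → defatbinohr, zuwokehd → dezuwokehd) add the prefix de-.
The other patterns: stems whose second-to-last letter is 't' insert -in- after the first vowel; stems whose second-to-last letter is 'z' insert -ur- after the first vowel.
So nolrehp → denolrehp.

denolrehp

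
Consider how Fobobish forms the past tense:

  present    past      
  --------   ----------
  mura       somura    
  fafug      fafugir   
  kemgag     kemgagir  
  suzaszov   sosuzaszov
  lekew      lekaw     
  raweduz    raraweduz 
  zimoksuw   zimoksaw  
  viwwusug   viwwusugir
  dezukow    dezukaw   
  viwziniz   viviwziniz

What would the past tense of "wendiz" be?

fafug and raweduz both have last vowel 'u' yet inflect differently (fafugir, raraweduz), so the last vowel is not what conditions the rule; the final letter is.
"wendiz" ends in -z. The stems ending in -z (viwziniz → viviwziniz, raweduz → raraweduz) repeat the first consonant+vowel as a prefix.
The other patterns: stems ending in -g add -ir; stems ending in -w change the last vowel to 'a'; stems ending in -a or -v add the prefix so-.
So wendiz → wewendiz.

wewendiz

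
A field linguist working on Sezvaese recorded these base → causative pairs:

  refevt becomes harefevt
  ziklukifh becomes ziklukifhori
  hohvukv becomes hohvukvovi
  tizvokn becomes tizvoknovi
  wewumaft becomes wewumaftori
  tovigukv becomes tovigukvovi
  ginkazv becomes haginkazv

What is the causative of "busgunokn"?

wewumaft and refevt both end in -t yet inflect differently (wewumaftori, harefevt), so the final letter is not what conditions the rule; the second-to-last letter is.
"busgunokn" has second-to-last letter 'k'. The stems whose second-to-last letter is 'k' (tizvokn → tizvoknovi, hohvukv → hohvukvovi, tovigukv → tovigukvovi) add -ovi.
The other patterns: stems whose second-to-last letter is 'f' add -ori; stems whose second-to-last letter is 'v' or 'z' add the prefix ha-.
So busgunokn → busgunoknovi.

busgunoknovi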